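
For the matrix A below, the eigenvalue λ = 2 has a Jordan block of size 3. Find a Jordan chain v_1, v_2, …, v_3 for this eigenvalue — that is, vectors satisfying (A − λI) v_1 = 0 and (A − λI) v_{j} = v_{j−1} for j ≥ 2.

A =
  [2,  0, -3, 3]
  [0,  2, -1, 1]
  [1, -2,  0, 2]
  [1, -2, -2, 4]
A Jordan chain for λ = 2 of length 3:
v_1 = (0, 0, -1, -1)ᵀ
v_2 = (-3, -1, -2, -2)ᵀ
v_3 = (0, 0, 1, 0)ᵀ

Let N = A − (2)·I. We want v_3 with N^3 v_3 = 0 but N^2 v_3 ≠ 0; then v_{j-1} := N · v_j for j = 3, …, 2.

Pick v_3 = (0, 0, 1, 0)ᵀ.
Then v_2 = N · v_3 = (-3, -1, -2, -2)ᵀ.
Then v_1 = N · v_2 = (0, 0, -1, -1)ᵀ.

Sanity check: (A − (2)·I) v_1 = (0, 0, 0, 0)ᵀ = 0. ✓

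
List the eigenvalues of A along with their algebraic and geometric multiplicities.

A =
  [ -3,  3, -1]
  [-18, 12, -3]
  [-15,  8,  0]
λ = 3: alg = 3, geom = 1

Step 1 — factor the characteristic polynomial to read off the algebraic multiplicities:
  χ_A(x) = (x - 3)^3

Step 2 — compute geometric multiplicities via the rank-nullity identity g(λ) = n − rank(A − λI):
  rank(A − (3)·I) = 2, so dim ker(A − (3)·I) = n − 2 = 1

Summary:
  λ = 3: algebraic multiplicity = 3, geometric multiplicity = 1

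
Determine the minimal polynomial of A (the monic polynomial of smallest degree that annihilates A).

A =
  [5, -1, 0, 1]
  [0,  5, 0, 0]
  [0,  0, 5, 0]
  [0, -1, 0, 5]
x^3 - 15*x^2 + 75*x - 125

The characteristic polynomial is χ_A(x) = (x - 5)^4, so the eigenvalues are known. The minimal polynomial is
  m_A(x) = Π_λ (x − λ)^{k_λ}
where k_λ is the size of the *largest* Jordan block for λ (equivalently, the smallest k with (A − λI)^k v = 0 for every generalised eigenvector v of λ).

  λ = 5: largest Jordan block has size 3, contributing (x − 5)^3

So m_A(x) = (x - 5)^3 = x^3 - 15*x^2 + 75*x - 125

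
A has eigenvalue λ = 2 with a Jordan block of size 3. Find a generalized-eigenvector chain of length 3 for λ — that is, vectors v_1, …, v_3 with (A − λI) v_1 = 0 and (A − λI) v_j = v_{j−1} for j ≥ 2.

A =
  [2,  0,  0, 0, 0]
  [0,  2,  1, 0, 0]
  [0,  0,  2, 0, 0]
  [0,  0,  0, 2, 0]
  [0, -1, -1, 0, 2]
A Jordan chain for λ = 2 of length 3:
v_1 = (0, 0, 0, 0, -1)ᵀ
v_2 = (0, 1, 0, 0, -1)ᵀ
v_3 = (0, 0, 1, 0, 0)ᵀ

Let N = A − (2)·I. We want v_3 with N^3 v_3 = 0 but N^2 v_3 ≠ 0; then v_{j-1} := N · v_j for j = 3, …, 2.

Pick v_3 = (0, 0, 1, 0, 0)ᵀ.
Then v_2 = N · v_3 = (0, 1, 0, 0, -1)ᵀ.
Then v_1 = N · v_2 = (0, 0, 0, 0, -1)ᵀ.

Sanity check: (A − (2)·I) v_1 = (0, 0, 0, 0, 0)ᵀ = 0. ✓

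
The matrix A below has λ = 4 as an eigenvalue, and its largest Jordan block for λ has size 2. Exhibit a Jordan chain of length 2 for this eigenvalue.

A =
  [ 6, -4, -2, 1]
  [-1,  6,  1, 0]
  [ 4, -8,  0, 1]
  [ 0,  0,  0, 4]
A Jordan chain for λ = 4 of length 2:
v_1 = (2, -1, 4, 0)ᵀ
v_2 = (1, 0, 0, 0)ᵀ

Let N = A − (4)·I. We want v_2 with N^2 v_2 = 0 but N^1 v_2 ≠ 0; then v_{j-1} := N · v_j for j = 2, …, 2.

Pick v_2 = (1, 0, 0, 0)ᵀ.
Then v_1 = N · v_2 = (2, -1, 4, 0)ᵀ.

Sanity check: (A − (4)·I) v_1 = (0, 0, 0, 0)ᵀ = 0. ✓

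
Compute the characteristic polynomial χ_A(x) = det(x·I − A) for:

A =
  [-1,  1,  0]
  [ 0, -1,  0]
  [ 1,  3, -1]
x^3 + 3*x^2 + 3*x + 1

Expanding det(x·I − A) (e.g. by cofactor expansion or by noting that A is similar to its Jordan form J, which has the same characteristic polynomial as A) gives
  χ_A(x) = x^3 + 3*x^2 + 3*x + 1
which factors as (x + 1)^3. The eigenvalues (with algebraic multiplicities) are λ = -1 with multiplicity 3.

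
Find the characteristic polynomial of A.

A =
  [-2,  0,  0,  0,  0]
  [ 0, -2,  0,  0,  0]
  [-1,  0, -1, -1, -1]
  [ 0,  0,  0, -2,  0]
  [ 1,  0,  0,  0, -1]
x^5 + 8*x^4 + 25*x^3 + 38*x^2 + 28*x + 8

Expanding det(x·I − A) (e.g. by cofactor expansion or by noting that A is similar to its Jordan form J, which has the same characteristic polynomial as A) gives
  χ_A(x) = x^5 + 8*x^4 + 25*x^3 + 38*x^2 + 28*x + 8
which factors as (x + 1)^2*(x + 2)^3. The eigenvalues (with algebraic multiplicities) are λ = -2 with multiplicity 3, λ = -1 with multiplicity 2.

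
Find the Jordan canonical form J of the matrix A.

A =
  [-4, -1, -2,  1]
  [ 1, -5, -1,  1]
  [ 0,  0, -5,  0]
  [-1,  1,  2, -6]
J_3(-5) ⊕ J_1(-5)

The characteristic polynomial is
  det(x·I − A) = x^4 + 20*x^3 + 150*x^2 + 500*x + 625 = (x + 5)^4

Eigenvalues and multiplicities (the geometric multiplicity of λ is n − rank(A − λI), which equals the number of Jordan blocks for λ):
  λ = -5: algebraic multiplicity = 4, geometric multiplicity = 2

Determining the block sizes for each eigenvalue:
  λ = -5: with am = 4 and gm = 2, the partition is not yet determined (e.g. several partitions of 4 into 2 parts exist). Let N = A − (-5)·I. Computing rank(N^1) = 2, rank(N^2) = 1, rank(N^3) = 0; the number of blocks of size ≥ j is rank(N^{j−1}) − rank(N^j), giving [2, 1, 1]. So we have 1 block(s) of size 3, 1 block(s) of size 1 → block sizes [3, 1]

Assembling the blocks gives a Jordan form
J =
  [-5,  1,  0,  0]
  [ 0, -5,  1,  0]
  [ 0,  0, -5,  0]
  [ 0,  0,  0, -5]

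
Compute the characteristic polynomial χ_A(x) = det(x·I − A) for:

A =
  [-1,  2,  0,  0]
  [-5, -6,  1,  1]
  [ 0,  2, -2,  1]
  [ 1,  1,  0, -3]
x^4 + 12*x^3 + 54*x^2 + 108*x + 81

Expanding det(x·I − A) (e.g. by cofactor expansion or by noting that A is similar to its Jordan form J, which has the same characteristic polynomial as A) gives
  χ_A(x) = x^4 + 12*x^3 + 54*x^2 + 108*x + 81
which factors as (x + 3)^4. The eigenvalues (with algebraic multiplicities) are λ = -3 with multiplicity 4.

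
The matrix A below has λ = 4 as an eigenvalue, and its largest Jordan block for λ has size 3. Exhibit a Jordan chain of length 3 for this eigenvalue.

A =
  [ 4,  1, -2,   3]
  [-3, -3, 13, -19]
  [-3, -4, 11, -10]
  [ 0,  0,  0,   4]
A Jordan chain for λ = 4 of length 3:
v_1 = (3, -18, -9, 0)ᵀ
v_2 = (0, -3, -3, 0)ᵀ
v_3 = (1, 0, 0, 0)ᵀ

Let N = A − (4)·I. We want v_3 with N^3 v_3 = 0 but N^2 v_3 ≠ 0; then v_{j-1} := N · v_j for j = 3, …, 2.

Pick v_3 = (1, 0, 0, 0)ᵀ.
Then v_2 = N · v_3 = (0, -3, -3, 0)ᵀ.
Then v_1 = N · v_2 = (3, -18, -9, 0)ᵀ.

Sanity check: (A − (4)·I) v_1 = (0, 0, 0, 0)ᵀ = 0. ✓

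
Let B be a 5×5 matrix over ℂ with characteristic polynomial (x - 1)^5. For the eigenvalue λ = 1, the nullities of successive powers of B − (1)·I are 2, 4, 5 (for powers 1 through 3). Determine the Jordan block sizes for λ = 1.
Block sizes for λ = 1: [3, 2]

From the dimensions of kernels of powers, the number of Jordan blocks of size at least j is d_j − d_{j−1} where d_j = dim ker(N^j) (with d_0 = 0). Computing the differences gives [2, 2, 1].
The number of blocks of size exactly k is (#blocks of size ≥ k) − (#blocks of size ≥ k + 1), so the partition is: 1 block(s) of size 2, 1 block(s) of size 3.
In nonincreasing order the block sizes are [3, 2].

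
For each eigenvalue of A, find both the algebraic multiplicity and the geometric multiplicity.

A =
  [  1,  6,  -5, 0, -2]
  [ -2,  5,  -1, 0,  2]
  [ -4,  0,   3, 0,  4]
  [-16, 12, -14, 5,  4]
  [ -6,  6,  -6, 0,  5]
λ = -1: alg = 1, geom = 1; λ = 5: alg = 4, geom = 3

Step 1 — factor the characteristic polynomial to read off the algebraic multiplicities:
  χ_A(x) = (x - 5)^4*(x + 1)

Step 2 — compute geometric multiplicities via the rank-nullity identity g(λ) = n − rank(A − λI):
  rank(A − (-1)·I) = 4, so dim ker(A − (-1)·I) = n − 4 = 1
  rank(A − (5)·I) = 2, so dim ker(A − (5)·I) = n − 2 = 3

Summary:
  λ = -1: algebraic multiplicity = 1, geometric multiplicity = 1
  λ = 5: algebraic multiplicity = 4, geometric multiplicity = 3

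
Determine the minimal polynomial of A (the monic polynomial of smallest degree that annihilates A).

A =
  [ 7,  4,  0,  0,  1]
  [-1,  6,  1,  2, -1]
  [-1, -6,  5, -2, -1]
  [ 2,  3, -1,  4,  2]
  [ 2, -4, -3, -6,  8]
x^3 - 18*x^2 + 108*x - 216

The characteristic polynomial is χ_A(x) = (x - 6)^5, so the eigenvalues are known. The minimal polynomial is
  m_A(x) = Π_λ (x − λ)^{k_λ}
where k_λ is the size of the *largest* Jordan block for λ (equivalently, the smallest k with (A − λI)^k v = 0 for every generalised eigenvector v of λ).

  λ = 6: largest Jordan block has size 3, contributing (x − 6)^3

So m_A(x) = (x - 6)^3 = x^3 - 18*x^2 + 108*x - 216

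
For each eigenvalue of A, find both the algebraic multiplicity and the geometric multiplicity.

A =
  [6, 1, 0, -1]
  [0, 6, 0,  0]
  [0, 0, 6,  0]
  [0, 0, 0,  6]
λ = 6: alg = 4, geom = 3

Step 1 — factor the characteristic polynomial to read off the algebraic multiplicities:
  χ_A(x) = (x - 6)^4

Step 2 — compute geometric multiplicities via the rank-nullity identity g(λ) = n − rank(A − λI):
  rank(A − (6)·I) = 1, so dim ker(A − (6)·I) = n − 1 = 3

Summary:
  λ = 6: algebraic multiplicity = 4, geometric multiplicity = 3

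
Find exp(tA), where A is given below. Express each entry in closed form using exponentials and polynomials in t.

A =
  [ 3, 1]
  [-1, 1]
e^{tA} =
  [t*exp(2*t) + exp(2*t), t*exp(2*t)]
  [-t*exp(2*t), -t*exp(2*t) + exp(2*t)]

Strategy: write A = P · J · P⁻¹ where J is a Jordan canonical form, so e^{tA} = P · e^{tJ} · P⁻¹, and e^{tJ} can be computed block-by-block.

A has Jordan form
J =
  [2, 1]
  [0, 2]
(up to reordering of blocks).

Per-block formulas:
  For a 2×2 Jordan block J_2(2): exp(t · J_2(2)) = e^(2t)·(I + t·N), where N is the 2×2 nilpotent shift.

After assembling e^{tJ} and conjugating by P, we get:

e^{tA} =
  [t*exp(2*t) + exp(2*t), t*exp(2*t)]
  [-t*exp(2*t), -t*exp(2*t) + exp(2*t)]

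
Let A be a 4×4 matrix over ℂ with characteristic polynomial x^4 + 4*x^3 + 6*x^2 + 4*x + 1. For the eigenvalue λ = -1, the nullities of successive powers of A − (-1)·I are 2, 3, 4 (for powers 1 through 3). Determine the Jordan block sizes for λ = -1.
Block sizes for λ = -1: [3, 1]

From the dimensions of kernels of powers, the number of Jordan blocks of size at least j is d_j − d_{j−1} where d_j = dim ker(N^j) (with d_0 = 0). Computing the differences gives [2, 1, 1].
The number of blocks of size exactly k is (#blocks of size ≥ k) − (#blocks of size ≥ k + 1), so the partition is: 1 block(s) of size 1, 1 block(s) of size 3.
In nonincreasing order the block sizes are [3, 1].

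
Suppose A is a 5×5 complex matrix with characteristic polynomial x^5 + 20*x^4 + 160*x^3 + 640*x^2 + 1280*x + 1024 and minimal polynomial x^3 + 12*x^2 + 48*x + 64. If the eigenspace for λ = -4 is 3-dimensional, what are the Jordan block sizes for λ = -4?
Block sizes for λ = -4: [3, 1, 1]

Step 1 — from the characteristic polynomial, algebraic multiplicity of λ = -4 is 5. From dim ker(A − (-4)·I) = 3, there are exactly 3 Jordan blocks for λ = -4.
Step 2 — from the minimal polynomial, the factor (x + 4)^3 tells us the largest block for λ = -4 has size 3.
Step 3 — with total size 5, 3 blocks, and largest block 3, the block sizes (in nonincreasing order) are [3, 1, 1].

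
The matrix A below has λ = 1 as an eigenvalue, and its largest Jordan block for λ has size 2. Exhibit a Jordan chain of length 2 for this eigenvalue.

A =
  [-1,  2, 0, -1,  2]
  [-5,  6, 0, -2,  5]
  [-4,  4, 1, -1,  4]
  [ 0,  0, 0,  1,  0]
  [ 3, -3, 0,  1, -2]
A Jordan chain for λ = 1 of length 2:
v_1 = (-2, -5, -4, 0, 3)ᵀ
v_2 = (1, 0, 0, 0, 0)ᵀ

Let N = A − (1)·I. We want v_2 with N^2 v_2 = 0 but N^1 v_2 ≠ 0; then v_{j-1} := N · v_j for j = 2, …, 2.

Pick v_2 = (1, 0, 0, 0, 0)ᵀ.
Then v_1 = N · v_2 = (-2, -5, -4, 0, 3)ᵀ.

Sanity check: (A − (1)·I) v_1 = (0, 0, 0, 0, 0)ᵀ = 0. ✓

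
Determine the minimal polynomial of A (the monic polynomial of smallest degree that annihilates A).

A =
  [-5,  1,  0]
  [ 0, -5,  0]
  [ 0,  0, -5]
x^2 + 10*x + 25

The characteristic polynomial is χ_A(x) = (x + 5)^3, so the eigenvalues are known. The minimal polynomial is
  m_A(x) = Π_λ (x − λ)^{k_λ}
where k_λ is the size of the *largest* Jordan block for λ (equivalently, the smallest k with (A − λI)^k v = 0 for every generalised eigenvector v of λ).

  λ = -5: largest Jordan block has size 2, contributing (x + 5)^2

So m_A(x) = (x + 5)^2 = x^2 + 10*x + 25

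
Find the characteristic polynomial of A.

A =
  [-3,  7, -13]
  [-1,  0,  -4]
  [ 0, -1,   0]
x^3 + 3*x^2 + 3*x + 1

Expanding det(x·I − A) (e.g. by cofactor expansion or by noting that A is similar to its Jordan form J, which has the same characteristic polynomial as A) gives
  χ_A(x) = x^3 + 3*x^2 + 3*x + 1
which factors as (x + 1)^3. The eigenvalues (with algebraic multiplicities) are λ = -1 with multiplicity 3.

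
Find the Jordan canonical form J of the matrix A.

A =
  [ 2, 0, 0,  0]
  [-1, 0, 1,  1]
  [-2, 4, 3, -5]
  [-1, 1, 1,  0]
J_1(-1) ⊕ J_3(2)

The characteristic polynomial is
  det(x·I − A) = x^4 - 5*x^3 + 6*x^2 + 4*x - 8 = (x - 2)^3*(x + 1)

Eigenvalues and multiplicities (the geometric multiplicity of λ is n − rank(A − λI), which equals the number of Jordan blocks for λ):
  λ = -1: algebraic multiplicity = 1, geometric multiplicity = 1
  λ = 2: algebraic multiplicity = 3, geometric multiplicity = 1

Determining the block sizes for each eigenvalue:
  λ = -1: one block (gm = 1), so the single block has size am = 1 → block sizes [1]
  λ = 2: one block (gm = 1), so the single block has size am = 3 → block sizes [3]

Assembling the blocks gives a Jordan form
J =
  [-1, 0, 0, 0]
  [ 0, 2, 1, 0]
  [ 0, 0, 2, 1]
  [ 0, 0, 0, 2]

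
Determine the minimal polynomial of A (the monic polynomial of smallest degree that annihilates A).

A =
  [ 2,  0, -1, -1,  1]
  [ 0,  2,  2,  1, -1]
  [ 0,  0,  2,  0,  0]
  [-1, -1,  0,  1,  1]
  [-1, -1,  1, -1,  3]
x^3 - 6*x^2 + 12*x - 8

The characteristic polynomial is χ_A(x) = (x - 2)^5, so the eigenvalues are known. The minimal polynomial is
  m_A(x) = Π_λ (x − λ)^{k_λ}
where k_λ is the size of the *largest* Jordan block for λ (equivalently, the smallest k with (A − λI)^k v = 0 for every generalised eigenvector v of λ).

  λ = 2: largest Jordan block has size 3, contributing (x − 2)^3

So m_A(x) = (x - 2)^3 = x^3 - 6*x^2 + 12*x - 8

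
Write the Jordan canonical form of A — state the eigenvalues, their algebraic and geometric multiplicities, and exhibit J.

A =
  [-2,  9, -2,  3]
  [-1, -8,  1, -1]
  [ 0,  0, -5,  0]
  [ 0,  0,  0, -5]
J_3(-5) ⊕ J_1(-5)

The characteristic polynomial is
  det(x·I − A) = x^4 + 20*x^3 + 150*x^2 + 500*x + 625 = (x + 5)^4

Eigenvalues and multiplicities (the geometric multiplicity of λ is n − rank(A − λI), which equals the number of Jordan blocks for λ):
  λ = -5: algebraic multiplicity = 4, geometric multiplicity = 2

Determining the block sizes for each eigenvalue:
  λ = -5: with am = 4 and gm = 2, the partition is not yet determined (e.g. several partitions of 4 into 2 parts exist). Let N = A − (-5)·I. Computing rank(N^1) = 2, rank(N^2) = 1, rank(N^3) = 0; the number of blocks of size ≥ j is rank(N^{j−1}) − rank(N^j), giving [2, 1, 1]. So we have 1 block(s) of size 3, 1 block(s) of size 1 → block sizes [3, 1]

Assembling the blocks gives a Jordan form
J =
  [-5,  1,  0,  0]
  [ 0, -5,  1,  0]
  [ 0,  0, -5,  0]
  [ 0,  0,  0, -5]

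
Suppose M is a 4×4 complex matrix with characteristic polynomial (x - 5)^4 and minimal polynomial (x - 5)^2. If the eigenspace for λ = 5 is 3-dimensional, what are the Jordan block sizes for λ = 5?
Block sizes for λ = 5: [2, 1, 1]

Step 1 — from the characteristic polynomial, algebraic multiplicity of λ = 5 is 4. From dim ker(M − (5)·I) = 3, there are exactly 3 Jordan blocks for λ = 5.
Step 2 — from the minimal polynomial, the factor (x − 5)^2 tells us the largest block for λ = 5 has size 2.
Step 3 — with total size 4, 3 blocks, and largest block 2, the block sizes (in nonincreasing order) are [2, 1, 1].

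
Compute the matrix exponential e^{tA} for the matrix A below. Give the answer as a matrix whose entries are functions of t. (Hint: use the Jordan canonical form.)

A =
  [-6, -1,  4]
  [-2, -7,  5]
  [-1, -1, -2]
e^{tA} =
  [-t^2*exp(-5*t)/2 - t*exp(-5*t) + exp(-5*t), -t^2*exp(-5*t)/2 - t*exp(-5*t), 3*t^2*exp(-5*t)/2 + 4*t*exp(-5*t)]
  [t^2*exp(-5*t)/2 - 2*t*exp(-5*t), t^2*exp(-5*t)/2 - 2*t*exp(-5*t) + exp(-5*t), -3*t^2*exp(-5*t)/2 + 5*t*exp(-5*t)]
  [-t*exp(-5*t), -t*exp(-5*t), 3*t*exp(-5*t) + exp(-5*t)]

Strategy: write A = P · J · P⁻¹ where J is a Jordan canonical form, so e^{tA} = P · e^{tJ} · P⁻¹, and e^{tJ} can be computed block-by-block.

A has Jordan form
J =
  [-5,  1,  0]
  [ 0, -5,  1]
  [ 0,  0, -5]
(up to reordering of blocks).

Per-block formulas:
  For a 3×3 Jordan block J_3(-5): exp(t · J_3(-5)) = e^(-5t)·(I + t·N + (t^2/2)·N^2), where N is the 3×3 nilpotent shift.

After assembling e^{tJ} and conjugating by P, we get:

e^{tA} =
  [-t^2*exp(-5*t)/2 - t*exp(-5*t) + exp(-5*t), -t^2*exp(-5*t)/2 - t*exp(-5*t), 3*t^2*exp(-5*t)/2 + 4*t*exp(-5*t)]
  [t^2*exp(-5*t)/2 - 2*t*exp(-5*t), t^2*exp(-5*t)/2 - 2*t*exp(-5*t) + exp(-5*t), -3*t^2*exp(-5*t)/2 + 5*t*exp(-5*t)]
  [-t*exp(-5*t), -t*exp(-5*t), 3*t*exp(-5*t) + exp(-5*t)]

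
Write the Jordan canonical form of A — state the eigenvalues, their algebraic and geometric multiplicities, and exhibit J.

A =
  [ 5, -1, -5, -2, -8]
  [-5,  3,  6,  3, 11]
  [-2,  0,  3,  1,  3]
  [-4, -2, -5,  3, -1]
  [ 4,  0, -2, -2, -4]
J_2(2) ⊕ J_2(2) ⊕ J_1(2)

The characteristic polynomial is
  det(x·I − A) = x^5 - 10*x^4 + 40*x^3 - 80*x^2 + 80*x - 32 = (x - 2)^5

Eigenvalues and multiplicities (the geometric multiplicity of λ is n − rank(A − λI), which equals the number of Jordan blocks for λ):
  λ = 2: algebraic multiplicity = 5, geometric multiplicity = 3

Determining the block sizes for each eigenvalue:
  λ = 2: with am = 5 and gm = 3, the partition is not yet determined (e.g. several partitions of 5 into 3 parts exist). Let N = A − (2)·I. Computing rank(N^1) = 2, rank(N^2) = 0; the number of blocks of size ≥ j is rank(N^{j−1}) − rank(N^j), giving [3, 2]. So we have 2 block(s) of size 2, 1 block(s) of size 1 → block sizes [2, 2, 1]

Assembling the blocks gives a Jordan form
J =
  [2, 1, 0, 0, 0]
  [0, 2, 0, 0, 0]
  [0, 0, 2, 1, 0]
  [0, 0, 0, 2, 0]
  [0, 0, 0, 0, 2]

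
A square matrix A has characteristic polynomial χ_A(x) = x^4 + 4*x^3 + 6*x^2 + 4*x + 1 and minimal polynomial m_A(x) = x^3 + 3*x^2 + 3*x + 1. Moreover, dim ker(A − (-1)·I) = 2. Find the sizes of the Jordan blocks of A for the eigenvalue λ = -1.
Block sizes for λ = -1: [3, 1]

Step 1 — from the characteristic polynomial, algebraic multiplicity of λ = -1 is 4. From dim ker(A − (-1)·I) = 2, there are exactly 2 Jordan blocks for λ = -1.
Step 2 — from the minimal polynomial, the factor (x + 1)^3 tells us the largest block for λ = -1 has size 3.
Step 3 — with total size 4, 2 blocks, and largest block 3, the block sizes (in nonincreasing order) are [3, 1].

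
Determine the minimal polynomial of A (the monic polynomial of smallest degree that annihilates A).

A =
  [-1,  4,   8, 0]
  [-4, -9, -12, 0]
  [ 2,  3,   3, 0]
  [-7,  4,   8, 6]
x^4 + x^3 - 27*x^2 - 81*x - 54

The characteristic polynomial is χ_A(x) = (x - 6)*(x + 1)*(x + 3)^2, so the eigenvalues are known. The minimal polynomial is
  m_A(x) = Π_λ (x − λ)^{k_λ}
where k_λ is the size of the *largest* Jordan block for λ (equivalently, the smallest k with (A − λI)^k v = 0 for every generalised eigenvector v of λ).

  λ = -3: largest Jordan block has size 2, contributing (x + 3)^2
  λ = -1: largest Jordan block has size 1, contributing (x + 1)
  λ = 6: largest Jordan block has size 1, contributing (x − 6)

So m_A(x) = (x - 6)*(x + 1)*(x + 3)^2 = x^4 + x^3 - 27*x^2 - 81*x - 54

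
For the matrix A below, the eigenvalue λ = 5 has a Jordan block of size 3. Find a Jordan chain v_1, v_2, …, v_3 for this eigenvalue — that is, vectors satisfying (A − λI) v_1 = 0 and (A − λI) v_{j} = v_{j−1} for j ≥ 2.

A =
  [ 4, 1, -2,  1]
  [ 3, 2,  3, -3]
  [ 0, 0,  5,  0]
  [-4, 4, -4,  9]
A Jordan chain for λ = 5 of length 3:
v_1 = (1, -3, 0, 4)ᵀ
v_2 = (-2, 3, 0, -4)ᵀ
v_3 = (0, 0, 1, 0)ᵀ

Let N = A − (5)·I. We want v_3 with N^3 v_3 = 0 but N^2 v_3 ≠ 0; then v_{j-1} := N · v_j for j = 3, …, 2.

Pick v_3 = (0, 0, 1, 0)ᵀ.
Then v_2 = N · v_3 = (-2, 3, 0, -4)ᵀ.
Then v_1 = N · v_2 = (1, -3, 0, 4)ᵀ.

Sanity check: (A − (5)·I) v_1 = (0, 0, 0, 0)ᵀ = 0. ✓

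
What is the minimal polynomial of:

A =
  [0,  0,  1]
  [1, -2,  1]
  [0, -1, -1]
x^3 + 3*x^2 + 3*x + 1

The characteristic polynomial is χ_A(x) = (x + 1)^3, so the eigenvalues are known. The minimal polynomial is
  m_A(x) = Π_λ (x − λ)^{k_λ}
where k_λ is the size of the *largest* Jordan block for λ (equivalently, the smallest k with (A − λI)^k v = 0 for every generalised eigenvector v of λ).

  λ = -1: largest Jordan block has size 3, contributing (x + 1)^3

So m_A(x) = (x + 1)^3 = x^3 + 3*x^2 + 3*x + 1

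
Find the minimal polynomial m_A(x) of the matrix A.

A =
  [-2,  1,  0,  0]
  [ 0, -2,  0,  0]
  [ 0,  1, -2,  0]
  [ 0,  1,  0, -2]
x^2 + 4*x + 4

The characteristic polynomial is χ_A(x) = (x + 2)^4, so the eigenvalues are known. The minimal polynomial is
  m_A(x) = Π_λ (x − λ)^{k_λ}
where k_λ is the size of the *largest* Jordan block for λ (equivalently, the smallest k with (A − λI)^k v = 0 for every generalised eigenvector v of λ).

  λ = -2: largest Jordan block has size 2, contributing (x + 2)^2

So m_A(x) = (x + 2)^2 = x^2 + 4*x + 4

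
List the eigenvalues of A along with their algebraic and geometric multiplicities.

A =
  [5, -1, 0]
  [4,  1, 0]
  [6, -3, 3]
λ = 3: alg = 3, geom = 2

Step 1 — factor the characteristic polynomial to read off the algebraic multiplicities:
  χ_A(x) = (x - 3)^3

Step 2 — compute geometric multiplicities via the rank-nullity identity g(λ) = n − rank(A − λI):
  rank(A − (3)·I) = 1, so dim ker(A − (3)·I) = n − 1 = 2

Summary:
  λ = 3: algebraic multiplicity = 3, geometric multiplicity = 2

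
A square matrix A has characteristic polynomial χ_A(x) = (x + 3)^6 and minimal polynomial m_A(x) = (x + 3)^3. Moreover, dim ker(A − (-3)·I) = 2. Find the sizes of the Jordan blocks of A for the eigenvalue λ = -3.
Block sizes for λ = -3: [3, 3]

Step 1 — from the characteristic polynomial, algebraic multiplicity of λ = -3 is 6. From dim ker(A − (-3)·I) = 2, there are exactly 2 Jordan blocks for λ = -3.
Step 2 — from the minimal polynomial, the factor (x + 3)^3 tells us the largest block for λ = -3 has size 3.
Step 3 — with total size 6, 2 blocks, and largest block 3, the block sizes (in nonincreasing order) are [3, 3].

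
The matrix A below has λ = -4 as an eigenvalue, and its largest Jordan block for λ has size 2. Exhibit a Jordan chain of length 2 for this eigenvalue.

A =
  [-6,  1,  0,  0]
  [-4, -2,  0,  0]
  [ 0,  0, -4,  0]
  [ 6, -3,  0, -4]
A Jordan chain for λ = -4 of length 2:
v_1 = (-2, -4, 0, 6)ᵀ
v_2 = (1, 0, 0, 0)ᵀ

Let N = A − (-4)·I. We want v_2 with N^2 v_2 = 0 but N^1 v_2 ≠ 0; then v_{j-1} := N · v_j for j = 2, …, 2.

Pick v_2 = (1, 0, 0, 0)ᵀ.
Then v_1 = N · v_2 = (-2, -4, 0, 6)ᵀ.

Sanity check: (A − (-4)·I) v_1 = (0, 0, 0, 0)ᵀ = 0. ✓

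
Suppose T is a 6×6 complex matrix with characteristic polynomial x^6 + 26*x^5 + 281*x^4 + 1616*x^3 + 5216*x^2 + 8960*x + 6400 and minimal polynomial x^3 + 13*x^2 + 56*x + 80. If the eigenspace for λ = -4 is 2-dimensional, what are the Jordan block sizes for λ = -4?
Block sizes for λ = -4: [2, 2]

Step 1 — from the characteristic polynomial, algebraic multiplicity of λ = -4 is 4. From dim ker(T − (-4)·I) = 2, there are exactly 2 Jordan blocks for λ = -4.
Step 2 — from the minimal polynomial, the factor (x + 4)^2 tells us the largest block for λ = -4 has size 2.
Step 3 — with total size 4, 2 blocks, and largest block 2, the block sizes (in nonincreasing order) are [2, 2].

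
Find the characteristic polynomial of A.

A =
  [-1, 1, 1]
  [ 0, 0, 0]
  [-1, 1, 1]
x^3

Expanding det(x·I − A) (e.g. by cofactor expansion or by noting that A is similar to its Jordan form J, which has the same characteristic polynomial as A) gives
  χ_A(x) = x^3
which factors as x^3. The eigenvalues (with algebraic multiplicities) are λ = 0 with multiplicity 3.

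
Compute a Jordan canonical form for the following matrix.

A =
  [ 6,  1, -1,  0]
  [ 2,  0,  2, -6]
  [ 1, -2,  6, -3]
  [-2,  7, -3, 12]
J_3(6) ⊕ J_1(6)

The characteristic polynomial is
  det(x·I − A) = x^4 - 24*x^3 + 216*x^2 - 864*x + 1296 = (x - 6)^4

Eigenvalues and multiplicities (the geometric multiplicity of λ is n − rank(A − λI), which equals the number of Jordan blocks for λ):
  λ = 6: algebraic multiplicity = 4, geometric multiplicity = 2

Determining the block sizes for each eigenvalue:
  λ = 6: with am = 4 and gm = 2, the partition is not yet determined (e.g. several partitions of 4 into 2 parts exist). Let N = A − (6)·I. Computing rank(N^1) = 2, rank(N^2) = 1, rank(N^3) = 0; the number of blocks of size ≥ j is rank(N^{j−1}) − rank(N^j), giving [2, 1, 1]. So we have 1 block(s) of size 3, 1 block(s) of size 1 → block sizes [3, 1]

Assembling the blocks gives a Jordan form
J =
  [6, 1, 0, 0]
  [0, 6, 1, 0]
  [0, 0, 6, 0]
  [0, 0, 0, 6]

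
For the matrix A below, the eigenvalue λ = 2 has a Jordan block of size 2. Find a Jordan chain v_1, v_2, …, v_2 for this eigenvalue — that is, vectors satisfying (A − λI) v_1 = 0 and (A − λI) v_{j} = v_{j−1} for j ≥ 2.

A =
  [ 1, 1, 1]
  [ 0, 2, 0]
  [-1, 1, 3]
A Jordan chain for λ = 2 of length 2:
v_1 = (-1, 0, -1)ᵀ
v_2 = (1, 0, 0)ᵀ

Let N = A − (2)·I. We want v_2 with N^2 v_2 = 0 but N^1 v_2 ≠ 0; then v_{j-1} := N · v_j for j = 2, …, 2.

Pick v_2 = (1, 0, 0)ᵀ.
Then v_1 = N · v_2 = (-1, 0, -1)ᵀ.

Sanity check: (A − (2)·I) v_1 = (0, 0, 0)ᵀ = 0. ✓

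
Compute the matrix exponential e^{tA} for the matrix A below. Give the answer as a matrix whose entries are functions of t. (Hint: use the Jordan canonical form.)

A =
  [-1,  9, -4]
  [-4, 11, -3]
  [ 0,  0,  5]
e^{tA} =
  [-6*t*exp(5*t) + exp(5*t), 9*t*exp(5*t), -3*t^2*exp(5*t)/2 - 4*t*exp(5*t)]
  [-4*t*exp(5*t), 6*t*exp(5*t) + exp(5*t), -t^2*exp(5*t) - 3*t*exp(5*t)]
  [0, 0, exp(5*t)]

Strategy: write A = P · J · P⁻¹ where J is a Jordan canonical form, so e^{tA} = P · e^{tJ} · P⁻¹, and e^{tJ} can be computed block-by-block.

A has Jordan form
J =
  [5, 1, 0]
  [0, 5, 1]
  [0, 0, 5]
(up to reordering of blocks).

Per-block formulas:
  For a 3×3 Jordan block J_3(5): exp(t · J_3(5)) = e^(5t)·(I + t·N + (t^2/2)·N^2), where N is the 3×3 nilpotent shift.

After assembling e^{tJ} and conjugating by P, we get:

e^{tA} =
  [-6*t*exp(5*t) + exp(5*t), 9*t*exp(5*t), -3*t^2*exp(5*t)/2 - 4*t*exp(5*t)]
  [-4*t*exp(5*t), 6*t*exp(5*t) + exp(5*t), -t^2*exp(5*t) - 3*t*exp(5*t)]
  [0, 0, exp(5*t)]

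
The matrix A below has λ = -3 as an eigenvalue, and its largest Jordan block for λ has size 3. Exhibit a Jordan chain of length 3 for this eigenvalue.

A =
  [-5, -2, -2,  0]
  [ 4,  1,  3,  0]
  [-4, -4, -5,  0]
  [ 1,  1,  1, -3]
A Jordan chain for λ = -3 of length 3:
v_1 = (4, -4, 0, -2)ᵀ
v_2 = (-2, 4, -4, 1)ᵀ
v_3 = (1, 0, 0, 0)ᵀ

Let N = A − (-3)·I. We want v_3 with N^3 v_3 = 0 but N^2 v_3 ≠ 0; then v_{j-1} := N · v_j for j = 3, …, 2.

Pick v_3 = (1, 0, 0, 0)ᵀ.
Then v_2 = N · v_3 = (-2, 4, -4, 1)ᵀ.
Then v_1 = N · v_2 = (4, -4, 0, -2)ᵀ.

Sanity check: (A − (-3)·I) v_1 = (0, 0, 0, 0)ᵀ = 0. ✓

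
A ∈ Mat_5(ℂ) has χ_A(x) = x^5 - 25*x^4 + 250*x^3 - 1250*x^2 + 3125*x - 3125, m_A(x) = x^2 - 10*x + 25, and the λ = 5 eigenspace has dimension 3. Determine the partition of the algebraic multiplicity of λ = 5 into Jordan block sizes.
Block sizes for λ = 5: [2, 2, 1]

Step 1 — from the characteristic polynomial, algebraic multiplicity of λ = 5 is 5. From dim ker(A − (5)·I) = 3, there are exactly 3 Jordan blocks for λ = 5.
Step 2 — from the minimal polynomial, the factor (x − 5)^2 tells us the largest block for λ = 5 has size 2.
Step 3 — with total size 5, 3 blocks, and largest block 2, the block sizes (in nonincreasing order) are [2, 2, 1].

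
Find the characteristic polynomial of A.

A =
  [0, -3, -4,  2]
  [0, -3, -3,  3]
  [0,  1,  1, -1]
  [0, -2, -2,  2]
x^4

Expanding det(x·I − A) (e.g. by cofactor expansion or by noting that A is similar to its Jordan form J, which has the same characteristic polynomial as A) gives
  χ_A(x) = x^4
which factors as x^4. The eigenvalues (with algebraic multiplicities) are λ = 0 with multiplicity 4.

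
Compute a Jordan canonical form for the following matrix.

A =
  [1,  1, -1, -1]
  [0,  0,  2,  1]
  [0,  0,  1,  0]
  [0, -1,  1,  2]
J_3(1) ⊕ J_1(1)

The characteristic polynomial is
  det(x·I − A) = x^4 - 4*x^3 + 6*x^2 - 4*x + 1 = (x - 1)^4

Eigenvalues and multiplicities (the geometric multiplicity of λ is n − rank(A − λI), which equals the number of Jordan blocks for λ):
  λ = 1: algebraic multiplicity = 4, geometric multiplicity = 2

Determining the block sizes for each eigenvalue:
  λ = 1: with am = 4 and gm = 2, the partition is not yet determined (e.g. several partitions of 4 into 2 parts exist). Let N = A − (1)·I. Computing rank(N^1) = 2, rank(N^2) = 1, rank(N^3) = 0; the number of blocks of size ≥ j is rank(N^{j−1}) − rank(N^j), giving [2, 1, 1]. So we have 1 block(s) of size 3, 1 block(s) of size 1 → block sizes [3, 1]

Assembling the blocks gives a Jordan form
J =
  [1, 1, 0, 0]
  [0, 1, 1, 0]
  [0, 0, 1, 0]
  [0, 0, 0, 1]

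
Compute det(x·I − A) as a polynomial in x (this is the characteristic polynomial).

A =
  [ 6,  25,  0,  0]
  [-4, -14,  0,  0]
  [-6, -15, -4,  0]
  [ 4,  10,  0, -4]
x^4 + 16*x^3 + 96*x^2 + 256*x + 256

Expanding det(x·I − A) (e.g. by cofactor expansion or by noting that A is similar to its Jordan form J, which has the same characteristic polynomial as A) gives
  χ_A(x) = x^4 + 16*x^3 + 96*x^2 + 256*x + 256
which factors as (x + 4)^4. The eigenvalues (with algebraic multiplicities) are λ = -4 with multiplicity 4.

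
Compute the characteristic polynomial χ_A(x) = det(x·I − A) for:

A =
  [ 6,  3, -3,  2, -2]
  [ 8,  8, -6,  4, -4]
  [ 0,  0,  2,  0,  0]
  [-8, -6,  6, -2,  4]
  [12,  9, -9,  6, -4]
x^5 - 10*x^4 + 40*x^3 - 80*x^2 + 80*x - 32

Expanding det(x·I − A) (e.g. by cofactor expansion or by noting that A is similar to its Jordan form J, which has the same characteristic polynomial as A) gives
  χ_A(x) = x^5 - 10*x^4 + 40*x^3 - 80*x^2 + 80*x - 32
which factors as (x - 2)^5. The eigenvalues (with algebraic multiplicities) are λ = 2 with multiplicity 5.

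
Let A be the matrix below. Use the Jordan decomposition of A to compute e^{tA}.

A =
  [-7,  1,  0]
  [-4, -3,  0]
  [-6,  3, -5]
e^{tA} =
  [-2*t*exp(-5*t) + exp(-5*t), t*exp(-5*t), 0]
  [-4*t*exp(-5*t), 2*t*exp(-5*t) + exp(-5*t), 0]
  [-6*t*exp(-5*t), 3*t*exp(-5*t), exp(-5*t)]

Strategy: write A = P · J · P⁻¹ where J is a Jordan canonical form, so e^{tA} = P · e^{tJ} · P⁻¹, and e^{tJ} can be computed block-by-block.

A has Jordan form
J =
  [-5,  1,  0]
  [ 0, -5,  0]
  [ 0,  0, -5]
(up to reordering of blocks).

Per-block formulas:
  For a 1×1 block at λ = -5: exp(t · [-5]) = [e^(-5t)].
  For a 2×2 Jordan block J_2(-5): exp(t · J_2(-5)) = e^(-5t)·(I + t·N), where N is the 2×2 nilpotent shift.

After assembling e^{tJ} and conjugating by P, we get:

e^{tA} =
  [-2*t*exp(-5*t) + exp(-5*t), t*exp(-5*t), 0]
  [-4*t*exp(-5*t), 2*t*exp(-5*t) + exp(-5*t), 0]
  [-6*t*exp(-5*t), 3*t*exp(-5*t), exp(-5*t)]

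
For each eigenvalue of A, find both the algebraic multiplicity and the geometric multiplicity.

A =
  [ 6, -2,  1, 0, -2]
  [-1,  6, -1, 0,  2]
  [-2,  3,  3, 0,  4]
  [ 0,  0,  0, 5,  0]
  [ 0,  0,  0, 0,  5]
λ = 5: alg = 5, geom = 3

Step 1 — factor the characteristic polynomial to read off the algebraic multiplicities:
  χ_A(x) = (x - 5)^5

Step 2 — compute geometric multiplicities via the rank-nullity identity g(λ) = n − rank(A − λI):
  rank(A − (5)·I) = 2, so dim ker(A − (5)·I) = n − 2 = 3

Summary:
  λ = 5: algebraic multiplicity = 5, geometric multiplicity = 3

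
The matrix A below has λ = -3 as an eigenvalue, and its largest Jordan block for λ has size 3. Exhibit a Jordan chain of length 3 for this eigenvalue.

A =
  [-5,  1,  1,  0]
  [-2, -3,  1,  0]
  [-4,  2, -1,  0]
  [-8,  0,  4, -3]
A Jordan chain for λ = -3 of length 3:
v_1 = (-2, 0, -4, 0)ᵀ
v_2 = (-2, -2, -4, -8)ᵀ
v_3 = (1, 0, 0, 0)ᵀ

Let N = A − (-3)·I. We want v_3 with N^3 v_3 = 0 but N^2 v_3 ≠ 0; then v_{j-1} := N · v_j for j = 3, …, 2.

Pick v_3 = (1, 0, 0, 0)ᵀ.
Then v_2 = N · v_3 = (-2, -2, -4, -8)ᵀ.
Then v_1 = N · v_2 = (-2, 0, -4, 0)ᵀ.

Sanity check: (A − (-3)·I) v_1 = (0, 0, 0, 0)ᵀ = 0. ✓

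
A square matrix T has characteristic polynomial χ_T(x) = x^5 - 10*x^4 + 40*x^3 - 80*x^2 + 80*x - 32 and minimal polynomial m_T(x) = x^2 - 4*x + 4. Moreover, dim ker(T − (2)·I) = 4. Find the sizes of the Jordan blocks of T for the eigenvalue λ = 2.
Block sizes for λ = 2: [2, 1, 1, 1]

Step 1 — from the characteristic polynomial, algebraic multiplicity of λ = 2 is 5. From dim ker(T − (2)·I) = 4, there are exactly 4 Jordan blocks for λ = 2.
Step 2 — from the minimal polynomial, the factor (x − 2)^2 tells us the largest block for λ = 2 has size 2.
Step 3 — with total size 5, 4 blocks, and largest block 2, the block sizes (in nonincreasing order) are [2, 1, 1, 1].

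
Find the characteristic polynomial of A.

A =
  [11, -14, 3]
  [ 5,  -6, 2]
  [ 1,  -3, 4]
x^3 - 9*x^2 + 27*x - 27

Expanding det(x·I − A) (e.g. by cofactor expansion or by noting that A is similar to its Jordan form J, which has the same characteristic polynomial as A) gives
  χ_A(x) = x^3 - 9*x^2 + 27*x - 27
which factors as (x - 3)^3. The eigenvalues (with algebraic multiplicities) are λ = 3 with multiplicity 3.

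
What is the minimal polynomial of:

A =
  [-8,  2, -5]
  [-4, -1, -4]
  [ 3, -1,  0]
x^3 + 9*x^2 + 27*x + 27

The characteristic polynomial is χ_A(x) = (x + 3)^3, so the eigenvalues are known. The minimal polynomial is
  m_A(x) = Π_λ (x − λ)^{k_λ}
where k_λ is the size of the *largest* Jordan block for λ (equivalently, the smallest k with (A − λI)^k v = 0 for every generalised eigenvector v of λ).

  λ = -3: largest Jordan block has size 3, contributing (x + 3)^3

So m_A(x) = (x + 3)^3 = x^3 + 9*x^2 + 27*x + 27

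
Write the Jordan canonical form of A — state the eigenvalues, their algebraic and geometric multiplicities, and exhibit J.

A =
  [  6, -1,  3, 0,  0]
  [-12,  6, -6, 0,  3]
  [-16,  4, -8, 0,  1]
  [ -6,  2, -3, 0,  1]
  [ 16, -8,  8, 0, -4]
J_3(0) ⊕ J_2(0)

The characteristic polynomial is
  det(x·I − A) = x^5

Eigenvalues and multiplicities (the geometric multiplicity of λ is n − rank(A − λI), which equals the number of Jordan blocks for λ):
  λ = 0: algebraic multiplicity = 5, geometric multiplicity = 2

Determining the block sizes for each eigenvalue:
  λ = 0: with am = 5 and gm = 2, the partition is not yet determined (e.g. several partitions of 5 into 2 parts exist). Let N = A − (0)·I. Computing rank(N^1) = 3, rank(N^2) = 1, rank(N^3) = 0; the number of blocks of size ≥ j is rank(N^{j−1}) − rank(N^j), giving [2, 2, 1]. So we have 1 block(s) of size 3, 1 block(s) of size 2 → block sizes [3, 2]

Assembling the blocks gives a Jordan form
J =
  [0, 1, 0, 0, 0]
  [0, 0, 1, 0, 0]
  [0, 0, 0, 0, 0]
  [0, 0, 0, 0, 1]
  [0, 0, 0, 0, 0]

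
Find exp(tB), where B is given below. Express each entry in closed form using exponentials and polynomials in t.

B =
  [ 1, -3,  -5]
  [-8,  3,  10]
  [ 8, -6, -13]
e^{tB} =
  [4*t*exp(-3*t) + exp(-3*t), -3*t*exp(-3*t), -5*t*exp(-3*t)]
  [-8*t*exp(-3*t), 6*t*exp(-3*t) + exp(-3*t), 10*t*exp(-3*t)]
  [8*t*exp(-3*t), -6*t*exp(-3*t), -10*t*exp(-3*t) + exp(-3*t)]

Strategy: write B = P · J · P⁻¹ where J is a Jordan canonical form, so e^{tB} = P · e^{tJ} · P⁻¹, and e^{tJ} can be computed block-by-block.

B has Jordan form
J =
  [-3,  1,  0]
  [ 0, -3,  0]
  [ 0,  0, -3]
(up to reordering of blocks).

Per-block formulas:
  For a 1×1 block at λ = -3: exp(t · [-3]) = [e^(-3t)].
  For a 2×2 Jordan block J_2(-3): exp(t · J_2(-3)) = e^(-3t)·(I + t·N), where N is the 2×2 nilpotent shift.

After assembling e^{tJ} and conjugating by P, we get:

e^{tB} =
  [4*t*exp(-3*t) + exp(-3*t), -3*t*exp(-3*t), -5*t*exp(-3*t)]
  [-8*t*exp(-3*t), 6*t*exp(-3*t) + exp(-3*t), 10*t*exp(-3*t)]
  [8*t*exp(-3*t), -6*t*exp(-3*t), -10*t*exp(-3*t) + exp(-3*t)]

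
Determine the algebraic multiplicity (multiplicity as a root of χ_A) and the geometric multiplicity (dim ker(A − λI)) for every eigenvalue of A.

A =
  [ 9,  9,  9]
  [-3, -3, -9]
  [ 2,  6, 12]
λ = 6: alg = 3, geom = 2

Step 1 — factor the characteristic polynomial to read off the algebraic multiplicities:
  χ_A(x) = (x - 6)^3

Step 2 — compute geometric multiplicities via the rank-nullity identity g(λ) = n − rank(A − λI):
  rank(A − (6)·I) = 1, so dim ker(A − (6)·I) = n − 1 = 2

Summary:
  λ = 6: algebraic multiplicity = 3, geometric multiplicity = 2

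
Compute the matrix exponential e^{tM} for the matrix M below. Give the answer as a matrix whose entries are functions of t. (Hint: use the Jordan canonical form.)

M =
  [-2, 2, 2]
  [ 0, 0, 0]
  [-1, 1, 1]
e^{tM} =
  [-1 + 2*exp(-t), 2 - 2*exp(-t), 2 - 2*exp(-t)]
  [0, 1, 0]
  [-1 + exp(-t), 1 - exp(-t), 2 - exp(-t)]

Strategy: write M = P · J · P⁻¹ where J is a Jordan canonical form, so e^{tM} = P · e^{tJ} · P⁻¹, and e^{tJ} can be computed block-by-block.

M has Jordan form
J =
  [-1, 0, 0]
  [ 0, 0, 0]
  [ 0, 0, 0]
(up to reordering of blocks).

Per-block formulas:
  For a 1×1 block at λ = 0: exp(t · [0]) = [e^(0t)].
  For a 1×1 block at λ = -1: exp(t · [-1]) = [e^(-1t)].

After assembling e^{tJ} and conjugating by P, we get:

e^{tM} =
  [-1 + 2*exp(-t), 2 - 2*exp(-t), 2 - 2*exp(-t)]
  [0, 1, 0]
  [-1 + exp(-t), 1 - exp(-t), 2 - exp(-t)]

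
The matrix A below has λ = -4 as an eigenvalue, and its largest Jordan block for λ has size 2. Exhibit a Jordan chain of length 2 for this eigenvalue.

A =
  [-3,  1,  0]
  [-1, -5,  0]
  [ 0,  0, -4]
A Jordan chain for λ = -4 of length 2:
v_1 = (1, -1, 0)ᵀ
v_2 = (1, 0, 0)ᵀ

Let N = A − (-4)·I. We want v_2 with N^2 v_2 = 0 but N^1 v_2 ≠ 0; then v_{j-1} := N · v_j for j = 2, …, 2.

Pick v_2 = (1, 0, 0)ᵀ.
Then v_1 = N · v_2 = (1, -1, 0)ᵀ.

Sanity check: (A − (-4)·I) v_1 = (0, 0, 0)ᵀ = 0. ✓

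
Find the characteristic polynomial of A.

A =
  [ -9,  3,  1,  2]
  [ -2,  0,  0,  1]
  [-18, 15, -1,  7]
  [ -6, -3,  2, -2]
x^4 + 12*x^3 + 54*x^2 + 108*x + 81

Expanding det(x·I − A) (e.g. by cofactor expansion or by noting that A is similar to its Jordan form J, which has the same characteristic polynomial as A) gives
  χ_A(x) = x^4 + 12*x^3 + 54*x^2 + 108*x + 81
which factors as (x + 3)^4. The eigenvalues (with algebraic multiplicities) are λ = -3 with multiplicity 4.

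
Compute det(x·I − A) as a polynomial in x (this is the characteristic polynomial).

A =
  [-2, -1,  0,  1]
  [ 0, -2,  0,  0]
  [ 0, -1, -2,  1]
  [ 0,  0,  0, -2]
x^4 + 8*x^3 + 24*x^2 + 32*x + 16

Expanding det(x·I − A) (e.g. by cofactor expansion or by noting that A is similar to its Jordan form J, which has the same characteristic polynomial as A) gives
  χ_A(x) = x^4 + 8*x^3 + 24*x^2 + 32*x + 16
which factors as (x + 2)^4. The eigenvalues (with algebraic multiplicities) are λ = -2 with multiplicity 4.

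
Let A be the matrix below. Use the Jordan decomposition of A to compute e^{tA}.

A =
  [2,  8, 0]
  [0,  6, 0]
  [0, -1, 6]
e^{tA} =
  [exp(2*t), 2*exp(6*t) - 2*exp(2*t), 0]
  [0, exp(6*t), 0]
  [0, -t*exp(6*t), exp(6*t)]

Strategy: write A = P · J · P⁻¹ where J is a Jordan canonical form, so e^{tA} = P · e^{tJ} · P⁻¹, and e^{tJ} can be computed block-by-block.

A has Jordan form
J =
  [2, 0, 0]
  [0, 6, 1]
  [0, 0, 6]
(up to reordering of blocks).

Per-block formulas:
  For a 1×1 block at λ = 2: exp(t · [2]) = [e^(2t)].
  For a 2×2 Jordan block J_2(6): exp(t · J_2(6)) = e^(6t)·(I + t·N), where N is the 2×2 nilpotent shift.

After assembling e^{tJ} and conjugating by P, we get:

e^{tA} =
  [exp(2*t), 2*exp(6*t) - 2*exp(2*t), 0]
  [0, exp(6*t), 0]
  [0, -t*exp(6*t), exp(6*t)]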